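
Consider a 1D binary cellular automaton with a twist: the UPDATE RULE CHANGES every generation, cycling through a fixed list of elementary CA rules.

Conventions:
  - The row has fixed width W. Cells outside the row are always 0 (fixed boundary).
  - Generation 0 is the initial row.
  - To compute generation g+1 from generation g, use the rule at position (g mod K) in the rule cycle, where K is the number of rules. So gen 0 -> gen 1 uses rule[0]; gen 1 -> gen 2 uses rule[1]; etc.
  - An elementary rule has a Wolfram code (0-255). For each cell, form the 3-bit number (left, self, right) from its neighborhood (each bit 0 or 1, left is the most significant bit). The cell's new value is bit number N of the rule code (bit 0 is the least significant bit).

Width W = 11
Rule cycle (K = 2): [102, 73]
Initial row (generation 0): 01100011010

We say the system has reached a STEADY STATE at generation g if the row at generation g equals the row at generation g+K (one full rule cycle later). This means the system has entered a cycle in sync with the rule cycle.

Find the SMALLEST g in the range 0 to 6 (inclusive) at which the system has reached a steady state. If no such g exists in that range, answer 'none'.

Gen 0: 01100011010
Gen 1 (rule 102): 10100101110
Gen 2 (rule 73): 00000001010
Gen 3 (rule 102): 00000011110
Gen 4 (rule 73): 11111010010
Gen 5 (rule 102): 00001110110
Gen 6 (rule 73): 11101010110
Gen 7 (rule 102): 00111111010
Gen 8 (rule 73): 10100001000

Answer: none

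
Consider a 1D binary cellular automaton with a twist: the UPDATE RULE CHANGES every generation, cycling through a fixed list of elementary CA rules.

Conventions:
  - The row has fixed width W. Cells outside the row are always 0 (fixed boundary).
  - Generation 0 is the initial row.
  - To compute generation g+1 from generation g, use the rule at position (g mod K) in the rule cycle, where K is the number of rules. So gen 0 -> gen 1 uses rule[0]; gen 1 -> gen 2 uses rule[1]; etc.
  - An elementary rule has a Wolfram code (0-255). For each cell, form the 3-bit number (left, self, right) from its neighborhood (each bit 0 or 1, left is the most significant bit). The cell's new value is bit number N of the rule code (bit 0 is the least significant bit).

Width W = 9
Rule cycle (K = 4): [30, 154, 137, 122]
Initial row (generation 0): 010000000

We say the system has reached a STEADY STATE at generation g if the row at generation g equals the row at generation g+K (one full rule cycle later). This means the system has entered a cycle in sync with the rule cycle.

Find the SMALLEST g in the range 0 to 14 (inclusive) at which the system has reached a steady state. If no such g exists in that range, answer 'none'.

Answer: none

Derivation:
Gen 0: 010000000
Gen 1 (rule 30): 111000000
Gen 2 (rule 154): 110100000
Gen 3 (rule 137): 100001111
Gen 4 (rule 122): 010011001
Gen 5 (rule 30): 111110111
Gen 6 (rule 154): 111100110
Gen 7 (rule 137): 111000100
Gen 8 (rule 122): 101101010
Gen 9 (rule 30): 101001011
Gen 10 (rule 154): 000110010
Gen 11 (rule 137): 110100000
Gen 12 (rule 122): 111010000
Gen 13 (rule 30): 100011000
Gen 14 (rule 154): 010110100
Gen 15 (rule 137): 000100001
Gen 16 (rule 122): 001010010
Gen 17 (rule 30): 011011111
Gen 18 (rule 154): 110011110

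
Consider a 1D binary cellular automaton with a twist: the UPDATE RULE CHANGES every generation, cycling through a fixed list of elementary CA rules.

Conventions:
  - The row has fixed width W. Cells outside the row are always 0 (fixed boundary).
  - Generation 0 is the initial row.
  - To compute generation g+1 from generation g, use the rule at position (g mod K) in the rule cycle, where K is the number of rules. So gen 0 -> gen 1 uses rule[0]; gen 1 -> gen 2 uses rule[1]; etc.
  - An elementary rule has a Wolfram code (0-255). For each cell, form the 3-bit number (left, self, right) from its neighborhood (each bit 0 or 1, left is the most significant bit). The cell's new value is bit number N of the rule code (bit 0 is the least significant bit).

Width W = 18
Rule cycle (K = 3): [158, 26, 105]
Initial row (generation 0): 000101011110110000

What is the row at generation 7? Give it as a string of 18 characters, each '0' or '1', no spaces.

Answer: 111001010110011000

Derivation:
Gen 0: 000101011110110000
Gen 1 (rule 158): 001101011100101000
Gen 2 (rule 26): 011000010011000100
Gen 3 (rule 105): 011011000011010001
Gen 4 (rule 158): 110010100110011011
Gen 5 (rule 26): 101100011101110010
Gen 6 (rule 105): 011101010111010000
Gen 7 (rule 158): 111001010110011000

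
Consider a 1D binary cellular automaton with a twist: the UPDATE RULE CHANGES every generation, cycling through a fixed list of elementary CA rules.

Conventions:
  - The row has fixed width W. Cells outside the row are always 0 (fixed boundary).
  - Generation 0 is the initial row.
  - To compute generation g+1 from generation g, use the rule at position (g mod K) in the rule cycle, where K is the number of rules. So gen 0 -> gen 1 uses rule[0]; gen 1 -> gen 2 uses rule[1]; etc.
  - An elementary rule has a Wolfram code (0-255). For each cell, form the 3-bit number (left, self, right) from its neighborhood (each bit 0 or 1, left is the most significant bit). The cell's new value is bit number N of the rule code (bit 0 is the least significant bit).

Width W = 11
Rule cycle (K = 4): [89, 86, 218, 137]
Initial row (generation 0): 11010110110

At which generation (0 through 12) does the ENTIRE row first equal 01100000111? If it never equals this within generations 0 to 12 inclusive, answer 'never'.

Answer: never

Derivation:
Gen 0: 11010110110
Gen 1 (rule 89): 11000110111
Gen 2 (rule 86): 01101010001
Gen 3 (rule 218): 11100001010
Gen 4 (rule 137): 11001100000
Gen 5 (rule 89): 11101111111
Gen 6 (rule 86): 00100000001
Gen 7 (rule 218): 01010000010
Gen 8 (rule 137): 00000111000
Gen 9 (rule 89): 11110101111
Gen 10 (rule 86): 00010100001
Gen 11 (rule 218): 00100010010
Gen 12 (rule 137): 10001000000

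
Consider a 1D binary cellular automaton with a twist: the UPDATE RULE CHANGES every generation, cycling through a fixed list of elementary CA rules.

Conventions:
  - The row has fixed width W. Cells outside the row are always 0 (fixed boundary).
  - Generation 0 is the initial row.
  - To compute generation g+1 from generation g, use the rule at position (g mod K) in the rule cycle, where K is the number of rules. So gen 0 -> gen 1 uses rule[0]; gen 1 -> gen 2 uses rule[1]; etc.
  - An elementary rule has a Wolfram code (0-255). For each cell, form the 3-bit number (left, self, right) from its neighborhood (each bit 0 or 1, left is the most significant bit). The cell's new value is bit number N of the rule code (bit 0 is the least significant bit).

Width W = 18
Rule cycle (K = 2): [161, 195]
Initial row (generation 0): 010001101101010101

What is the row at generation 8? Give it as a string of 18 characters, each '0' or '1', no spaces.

Gen 0: 010001101101010101
Gen 1 (rule 161): 000100010010101010
Gen 2 (rule 195): 111001100100000000
Gen 3 (rule 161): 010000000001111111
Gen 4 (rule 195): 100111111110111111
Gen 5 (rule 161): 000011111101011110
Gen 6 (rule 195): 111101111100001110
Gen 7 (rule 161): 011010111001100100
Gen 8 (rule 195): 101000011010101001

Answer: 101000011010101001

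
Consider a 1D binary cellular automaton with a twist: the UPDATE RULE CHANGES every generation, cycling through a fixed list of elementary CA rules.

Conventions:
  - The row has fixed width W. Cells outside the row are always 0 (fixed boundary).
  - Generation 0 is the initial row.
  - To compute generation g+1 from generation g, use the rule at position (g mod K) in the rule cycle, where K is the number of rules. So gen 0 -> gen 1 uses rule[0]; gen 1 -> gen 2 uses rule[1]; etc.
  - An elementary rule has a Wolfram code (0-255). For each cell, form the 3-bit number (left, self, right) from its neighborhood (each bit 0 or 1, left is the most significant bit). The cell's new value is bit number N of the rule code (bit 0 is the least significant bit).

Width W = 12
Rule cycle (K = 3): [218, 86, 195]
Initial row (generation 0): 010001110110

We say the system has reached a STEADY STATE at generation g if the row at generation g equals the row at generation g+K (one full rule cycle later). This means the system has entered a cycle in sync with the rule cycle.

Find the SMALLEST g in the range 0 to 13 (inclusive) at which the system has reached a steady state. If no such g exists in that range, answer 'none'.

Answer: 7

Derivation:
Gen 0: 010001110110
Gen 1 (rule 218): 101011110111
Gen 2 (rule 86): 101000010001
Gen 3 (rule 195): 000011100110
Gen 4 (rule 218): 000111111111
Gen 5 (rule 86): 001000000001
Gen 6 (rule 195): 110011111110
Gen 7 (rule 218): 111111111111
Gen 8 (rule 86): 000000000001
Gen 9 (rule 195): 111111111110
Gen 10 (rule 218): 111111111111
Gen 11 (rule 86): 000000000001
Gen 12 (rule 195): 111111111110
Gen 13 (rule 218): 111111111111
Gen 14 (rule 86): 000000000001
Gen 15 (rule 195): 111111111110
Gen 16 (rule 218): 111111111111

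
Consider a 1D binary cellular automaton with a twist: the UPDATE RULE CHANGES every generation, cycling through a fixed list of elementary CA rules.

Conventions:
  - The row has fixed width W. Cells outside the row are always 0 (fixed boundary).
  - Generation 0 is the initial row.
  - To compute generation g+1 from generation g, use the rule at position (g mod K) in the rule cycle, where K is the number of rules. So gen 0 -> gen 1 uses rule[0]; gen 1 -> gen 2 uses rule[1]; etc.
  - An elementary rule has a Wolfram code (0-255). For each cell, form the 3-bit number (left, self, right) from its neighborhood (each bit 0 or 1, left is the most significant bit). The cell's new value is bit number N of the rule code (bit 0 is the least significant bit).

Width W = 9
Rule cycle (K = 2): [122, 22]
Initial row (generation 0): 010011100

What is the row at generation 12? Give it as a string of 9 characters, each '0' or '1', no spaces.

Answer: 111000111

Derivation:
Gen 0: 010011100
Gen 1 (rule 122): 101110110
Gen 2 (rule 22): 100000001
Gen 3 (rule 122): 010000010
Gen 4 (rule 22): 111000111
Gen 5 (rule 122): 101101101
Gen 6 (rule 22): 100000001
Gen 7 (rule 122): 010000010
Gen 8 (rule 22): 111000111
Gen 9 (rule 122): 101101101
Gen 10 (rule 22): 100000001
Gen 11 (rule 122): 010000010
Gen 12 (rule 22): 111000111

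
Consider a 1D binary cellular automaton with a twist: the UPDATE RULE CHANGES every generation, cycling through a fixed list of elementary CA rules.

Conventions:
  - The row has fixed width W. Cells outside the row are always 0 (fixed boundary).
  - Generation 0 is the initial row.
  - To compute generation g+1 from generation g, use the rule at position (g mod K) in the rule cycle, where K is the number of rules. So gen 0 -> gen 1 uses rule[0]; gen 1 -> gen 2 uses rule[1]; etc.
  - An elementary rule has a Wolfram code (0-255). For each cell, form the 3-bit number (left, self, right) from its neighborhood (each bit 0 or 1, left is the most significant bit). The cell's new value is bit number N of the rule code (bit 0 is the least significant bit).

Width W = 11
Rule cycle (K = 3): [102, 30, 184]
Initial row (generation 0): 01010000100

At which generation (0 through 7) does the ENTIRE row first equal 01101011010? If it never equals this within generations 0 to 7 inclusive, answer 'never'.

Gen 0: 01010000100
Gen 1 (rule 102): 11110001100
Gen 2 (rule 30): 10001011010
Gen 3 (rule 184): 01000110101
Gen 4 (rule 102): 11001011111
Gen 5 (rule 30): 10111010000
Gen 6 (rule 184): 01110101000
Gen 7 (rule 102): 10011111000

Answer: never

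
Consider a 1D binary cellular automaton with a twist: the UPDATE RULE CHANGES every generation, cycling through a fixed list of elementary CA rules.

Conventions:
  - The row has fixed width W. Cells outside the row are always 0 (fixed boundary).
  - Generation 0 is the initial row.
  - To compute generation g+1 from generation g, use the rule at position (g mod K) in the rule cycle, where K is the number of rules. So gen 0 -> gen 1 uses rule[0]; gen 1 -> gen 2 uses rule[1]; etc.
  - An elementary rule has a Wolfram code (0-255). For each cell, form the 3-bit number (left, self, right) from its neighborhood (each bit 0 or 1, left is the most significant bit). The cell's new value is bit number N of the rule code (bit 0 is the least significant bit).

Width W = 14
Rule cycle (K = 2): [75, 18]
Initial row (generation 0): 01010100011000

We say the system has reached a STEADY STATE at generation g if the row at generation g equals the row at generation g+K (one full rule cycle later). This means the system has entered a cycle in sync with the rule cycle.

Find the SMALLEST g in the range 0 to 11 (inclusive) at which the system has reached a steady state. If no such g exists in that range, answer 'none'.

Answer: 6

Derivation:
Gen 0: 01010100011000
Gen 1 (rule 75): 10000001111011
Gen 2 (rule 18): 01000010000000
Gen 3 (rule 75): 10011100111111
Gen 4 (rule 18): 01100011000000
Gen 5 (rule 75): 11101111011111
Gen 6 (rule 18): 00000000000000
Gen 7 (rule 75): 11111111111111
Gen 8 (rule 18): 00000000000000
Gen 9 (rule 75): 11111111111111
Gen 10 (rule 18): 00000000000000
Gen 11 (rule 75): 11111111111111
Gen 12 (rule 18): 00000000000000
Gen 13 (rule 75): 11111111111111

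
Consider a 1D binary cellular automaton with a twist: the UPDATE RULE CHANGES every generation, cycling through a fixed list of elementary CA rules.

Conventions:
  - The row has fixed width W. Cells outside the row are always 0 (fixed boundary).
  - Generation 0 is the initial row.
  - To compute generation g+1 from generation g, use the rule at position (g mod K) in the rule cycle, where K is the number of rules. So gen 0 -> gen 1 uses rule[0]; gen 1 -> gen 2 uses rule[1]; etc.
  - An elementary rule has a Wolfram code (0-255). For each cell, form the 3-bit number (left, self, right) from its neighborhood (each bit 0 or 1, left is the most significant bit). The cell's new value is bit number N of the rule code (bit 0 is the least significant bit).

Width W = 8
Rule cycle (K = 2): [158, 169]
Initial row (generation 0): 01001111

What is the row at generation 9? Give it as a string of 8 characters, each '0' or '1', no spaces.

Gen 0: 01001111
Gen 1 (rule 158): 11111110
Gen 2 (rule 169): 11111100
Gen 3 (rule 158): 11111010
Gen 4 (rule 169): 11110100
Gen 5 (rule 158): 11100110
Gen 6 (rule 169): 11000100
Gen 7 (rule 158): 10101110
Gen 8 (rule 169): 01011100
Gen 9 (rule 158): 11011010

Answer: 11011010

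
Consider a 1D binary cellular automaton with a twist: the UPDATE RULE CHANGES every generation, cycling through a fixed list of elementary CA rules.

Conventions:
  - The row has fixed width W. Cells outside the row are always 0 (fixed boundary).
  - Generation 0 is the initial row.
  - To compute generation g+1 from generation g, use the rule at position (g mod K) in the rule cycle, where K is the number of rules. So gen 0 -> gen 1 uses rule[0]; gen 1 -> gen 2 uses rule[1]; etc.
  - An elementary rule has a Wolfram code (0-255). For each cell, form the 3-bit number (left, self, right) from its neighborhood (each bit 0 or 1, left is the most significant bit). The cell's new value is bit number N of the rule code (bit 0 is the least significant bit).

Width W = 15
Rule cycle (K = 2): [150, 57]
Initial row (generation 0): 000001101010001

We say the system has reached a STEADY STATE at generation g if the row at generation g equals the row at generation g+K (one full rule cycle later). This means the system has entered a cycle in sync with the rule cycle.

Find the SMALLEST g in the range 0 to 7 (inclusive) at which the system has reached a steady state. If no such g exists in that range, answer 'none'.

Answer: none

Derivation:
Gen 0: 000001101010001
Gen 1 (rule 150): 000010001011011
Gen 2 (rule 57): 111001100110110
Gen 3 (rule 150): 010110011000001
Gen 4 (rule 57): 001101010111100
Gen 5 (rule 150): 010001010011010
Gen 6 (rule 57): 001100101010101
Gen 7 (rule 150): 010011101010101
Gen 8 (rule 57): 001010010101010
Gen 9 (rule 150): 011011110101011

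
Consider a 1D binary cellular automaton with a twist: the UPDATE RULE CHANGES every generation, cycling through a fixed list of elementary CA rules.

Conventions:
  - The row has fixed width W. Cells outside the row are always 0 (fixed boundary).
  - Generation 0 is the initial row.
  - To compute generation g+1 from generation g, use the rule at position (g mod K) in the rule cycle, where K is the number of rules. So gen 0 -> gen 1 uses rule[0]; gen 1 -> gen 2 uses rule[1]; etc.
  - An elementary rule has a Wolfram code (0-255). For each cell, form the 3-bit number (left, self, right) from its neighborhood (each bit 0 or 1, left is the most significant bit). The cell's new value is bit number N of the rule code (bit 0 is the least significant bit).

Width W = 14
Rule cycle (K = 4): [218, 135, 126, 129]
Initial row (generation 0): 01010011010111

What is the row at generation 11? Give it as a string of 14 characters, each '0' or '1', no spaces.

Answer: 11110000001111

Derivation:
Gen 0: 01010011010111
Gen 1 (rule 218): 10001111000111
Gen 2 (rule 135): 10110110011010
Gen 3 (rule 126): 11111111111111
Gen 4 (rule 129): 01111111111110
Gen 5 (rule 218): 11111111111111
Gen 6 (rule 135): 01111111111110
Gen 7 (rule 126): 11000000000011
Gen 8 (rule 129): 00011111111000
Gen 9 (rule 218): 00111111111100
Gen 10 (rule 135): 11011111111001
Gen 11 (rule 126): 11110000001111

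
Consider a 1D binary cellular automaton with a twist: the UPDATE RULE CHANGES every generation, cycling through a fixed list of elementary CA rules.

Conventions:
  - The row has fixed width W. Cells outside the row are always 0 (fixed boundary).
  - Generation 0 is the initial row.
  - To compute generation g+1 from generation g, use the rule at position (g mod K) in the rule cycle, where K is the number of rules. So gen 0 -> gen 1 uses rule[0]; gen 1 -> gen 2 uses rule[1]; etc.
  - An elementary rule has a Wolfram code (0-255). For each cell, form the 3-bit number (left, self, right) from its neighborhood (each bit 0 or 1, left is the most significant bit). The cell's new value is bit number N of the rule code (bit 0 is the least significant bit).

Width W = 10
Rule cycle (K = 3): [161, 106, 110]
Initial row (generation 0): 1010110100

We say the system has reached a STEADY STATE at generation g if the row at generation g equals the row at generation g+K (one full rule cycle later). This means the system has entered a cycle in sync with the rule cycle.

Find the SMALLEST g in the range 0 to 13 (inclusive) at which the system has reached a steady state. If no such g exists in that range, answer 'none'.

Gen 0: 1010110100
Gen 1 (rule 161): 0101001001
Gen 2 (rule 106): 1010010010
Gen 3 (rule 110): 1110110110
Gen 4 (rule 161): 0101001000
Gen 5 (rule 106): 1010010000
Gen 6 (rule 110): 1110110000
Gen 7 (rule 161): 0101000111
Gen 8 (rule 106): 1010001101
Gen 9 (rule 110): 1110011111
Gen 10 (rule 161): 0100001110
Gen 11 (rule 106): 1000011010
Gen 12 (rule 110): 1000111110
Gen 13 (rule 161): 0010011100
Gen 14 (rule 106): 0100110100
Gen 15 (rule 110): 1101111100
Gen 16 (rule 161): 0010111001

Answer: none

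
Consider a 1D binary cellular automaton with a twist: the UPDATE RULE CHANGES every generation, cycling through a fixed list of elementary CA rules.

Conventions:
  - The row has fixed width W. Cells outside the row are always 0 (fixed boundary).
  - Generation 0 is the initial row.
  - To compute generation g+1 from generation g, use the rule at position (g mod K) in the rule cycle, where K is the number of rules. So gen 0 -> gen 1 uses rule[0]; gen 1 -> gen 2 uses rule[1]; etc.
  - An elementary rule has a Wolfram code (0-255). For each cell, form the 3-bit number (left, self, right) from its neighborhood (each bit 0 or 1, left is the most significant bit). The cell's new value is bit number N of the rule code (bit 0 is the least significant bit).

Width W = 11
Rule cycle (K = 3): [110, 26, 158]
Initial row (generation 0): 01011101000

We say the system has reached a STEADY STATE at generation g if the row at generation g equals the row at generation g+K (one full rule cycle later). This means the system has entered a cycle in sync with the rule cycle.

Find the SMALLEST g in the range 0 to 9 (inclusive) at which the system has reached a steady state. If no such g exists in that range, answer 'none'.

Answer: none

Derivation:
Gen 0: 01011101000
Gen 1 (rule 110): 11110111000
Gen 2 (rule 26): 10000100100
Gen 3 (rule 158): 11001111110
Gen 4 (rule 110): 11011000010
Gen 5 (rule 26): 10010100101
Gen 6 (rule 158): 11110111101
Gen 7 (rule 110): 10011100111
Gen 8 (rule 26): 01110011100
Gen 9 (rule 158): 11101111010
Gen 10 (rule 110): 10111001110
Gen 11 (rule 26): 00100111001
Gen 12 (rule 158): 01111110111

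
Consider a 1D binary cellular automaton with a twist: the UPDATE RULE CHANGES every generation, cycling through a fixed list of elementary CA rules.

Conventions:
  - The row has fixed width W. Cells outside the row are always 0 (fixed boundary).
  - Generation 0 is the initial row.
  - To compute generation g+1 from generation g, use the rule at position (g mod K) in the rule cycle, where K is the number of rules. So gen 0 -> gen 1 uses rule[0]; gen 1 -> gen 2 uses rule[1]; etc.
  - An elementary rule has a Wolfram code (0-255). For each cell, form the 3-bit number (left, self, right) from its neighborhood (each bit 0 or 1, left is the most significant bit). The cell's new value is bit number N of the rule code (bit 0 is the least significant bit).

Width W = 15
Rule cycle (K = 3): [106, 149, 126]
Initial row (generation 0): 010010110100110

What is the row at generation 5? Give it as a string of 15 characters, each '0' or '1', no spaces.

Answer: 111111111111101

Derivation:
Gen 0: 010010110100110
Gen 1 (rule 106): 100101111001110
Gen 2 (rule 149): 110100110100101
Gen 3 (rule 126): 111111111111111
Gen 4 (rule 106): 100000000000001
Gen 5 (rule 149): 111111111111101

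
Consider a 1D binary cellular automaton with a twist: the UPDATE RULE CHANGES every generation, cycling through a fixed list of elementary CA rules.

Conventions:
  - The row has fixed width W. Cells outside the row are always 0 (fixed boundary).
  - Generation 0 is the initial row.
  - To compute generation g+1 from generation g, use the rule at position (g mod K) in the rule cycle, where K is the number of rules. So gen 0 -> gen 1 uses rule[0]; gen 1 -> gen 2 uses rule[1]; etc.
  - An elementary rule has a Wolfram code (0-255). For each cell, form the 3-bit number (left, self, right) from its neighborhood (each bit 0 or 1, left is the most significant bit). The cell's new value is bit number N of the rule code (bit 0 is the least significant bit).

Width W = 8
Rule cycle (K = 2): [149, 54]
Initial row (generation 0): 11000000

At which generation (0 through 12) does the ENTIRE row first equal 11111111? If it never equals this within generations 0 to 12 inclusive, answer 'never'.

Gen 0: 11000000
Gen 1 (rule 149): 00111111
Gen 2 (rule 54): 01000000
Gen 3 (rule 149): 01111111
Gen 4 (rule 54): 10000000
Gen 5 (rule 149): 11111111
Gen 6 (rule 54): 00000000
Gen 7 (rule 149): 11111111
Gen 8 (rule 54): 00000000
Gen 9 (rule 149): 11111111
Gen 10 (rule 54): 00000000
Gen 11 (rule 149): 11111111
Gen 12 (rule 54): 00000000

Answer: 5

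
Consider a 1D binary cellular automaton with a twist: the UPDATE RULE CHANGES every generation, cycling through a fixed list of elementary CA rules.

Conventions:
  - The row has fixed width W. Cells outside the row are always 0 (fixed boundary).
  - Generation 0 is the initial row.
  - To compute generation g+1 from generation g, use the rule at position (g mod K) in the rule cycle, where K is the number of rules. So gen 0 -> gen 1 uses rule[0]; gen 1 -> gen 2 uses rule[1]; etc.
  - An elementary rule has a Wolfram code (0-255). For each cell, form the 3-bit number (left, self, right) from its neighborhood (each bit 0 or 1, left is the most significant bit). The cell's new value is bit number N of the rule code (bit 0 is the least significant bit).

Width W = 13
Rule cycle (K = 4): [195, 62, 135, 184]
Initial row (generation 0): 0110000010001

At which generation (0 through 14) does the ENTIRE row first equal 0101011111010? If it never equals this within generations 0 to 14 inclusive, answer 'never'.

Answer: 8

Derivation:
Gen 0: 0110000010001
Gen 1 (rule 195): 1010111100110
Gen 2 (rule 62): 1111100011101
Gen 3 (rule 135): 0111001101001
Gen 4 (rule 184): 0110101010100
Gen 5 (rule 195): 1010000000001
Gen 6 (rule 62): 1111000000011
Gen 7 (rule 135): 0110011111100
Gen 8 (rule 184): 0101011111010
Gen 9 (rule 195): 1000001111000
Gen 10 (rule 62): 1100011000100
Gen 11 (rule 135): 0001100011101
Gen 12 (rule 184): 0001010011010
Gen 13 (rule 195): 1110000101000
Gen 14 (rule 62): 1001001111100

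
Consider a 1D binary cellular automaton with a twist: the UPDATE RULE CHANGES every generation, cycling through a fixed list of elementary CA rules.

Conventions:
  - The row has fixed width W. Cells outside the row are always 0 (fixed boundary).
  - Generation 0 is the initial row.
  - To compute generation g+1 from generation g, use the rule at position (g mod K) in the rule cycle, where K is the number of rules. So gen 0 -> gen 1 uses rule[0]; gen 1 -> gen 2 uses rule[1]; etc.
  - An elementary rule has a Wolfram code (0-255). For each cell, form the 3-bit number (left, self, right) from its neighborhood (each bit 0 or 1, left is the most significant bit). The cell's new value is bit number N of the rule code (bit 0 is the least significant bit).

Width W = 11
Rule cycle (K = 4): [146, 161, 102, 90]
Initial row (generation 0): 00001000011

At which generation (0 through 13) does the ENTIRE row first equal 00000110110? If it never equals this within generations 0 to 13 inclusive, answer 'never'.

Gen 0: 00001000011
Gen 1 (rule 146): 00010100100
Gen 2 (rule 161): 11001000001
Gen 3 (rule 102): 01011000011
Gen 4 (rule 90): 10011100111
Gen 5 (rule 146): 01101011010
Gen 6 (rule 161): 00010100100
Gen 7 (rule 102): 00111101100
Gen 8 (rule 90): 01100101110
Gen 9 (rule 146): 10011000101
Gen 10 (rule 161): 00000010010
Gen 11 (rule 102): 00000110110
Gen 12 (rule 90): 00001110111
Gen 13 (rule 146): 00010100010

Answer: 11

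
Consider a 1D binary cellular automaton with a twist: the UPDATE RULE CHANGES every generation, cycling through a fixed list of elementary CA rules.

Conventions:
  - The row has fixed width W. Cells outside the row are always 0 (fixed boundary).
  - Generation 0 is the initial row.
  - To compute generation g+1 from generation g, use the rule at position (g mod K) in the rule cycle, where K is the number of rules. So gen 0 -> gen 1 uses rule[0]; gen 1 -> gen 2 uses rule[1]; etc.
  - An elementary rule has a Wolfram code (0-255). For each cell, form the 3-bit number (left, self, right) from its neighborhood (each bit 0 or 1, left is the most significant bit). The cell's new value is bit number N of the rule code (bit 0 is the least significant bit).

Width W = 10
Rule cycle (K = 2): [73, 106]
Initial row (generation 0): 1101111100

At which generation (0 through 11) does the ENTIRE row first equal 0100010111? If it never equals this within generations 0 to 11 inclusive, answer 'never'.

Gen 0: 1101111100
Gen 1 (rule 73): 1101000101
Gen 2 (rule 106): 1110001010
Gen 3 (rule 73): 1010100000
Gen 4 (rule 106): 0101000000
Gen 5 (rule 73): 0000011111
Gen 6 (rule 106): 0000110001
Gen 7 (rule 73): 1110110100
Gen 8 (rule 106): 1011111000
Gen 9 (rule 73): 0010001011
Gen 10 (rule 106): 0100010111
Gen 11 (rule 73): 0001000101

Answer: 10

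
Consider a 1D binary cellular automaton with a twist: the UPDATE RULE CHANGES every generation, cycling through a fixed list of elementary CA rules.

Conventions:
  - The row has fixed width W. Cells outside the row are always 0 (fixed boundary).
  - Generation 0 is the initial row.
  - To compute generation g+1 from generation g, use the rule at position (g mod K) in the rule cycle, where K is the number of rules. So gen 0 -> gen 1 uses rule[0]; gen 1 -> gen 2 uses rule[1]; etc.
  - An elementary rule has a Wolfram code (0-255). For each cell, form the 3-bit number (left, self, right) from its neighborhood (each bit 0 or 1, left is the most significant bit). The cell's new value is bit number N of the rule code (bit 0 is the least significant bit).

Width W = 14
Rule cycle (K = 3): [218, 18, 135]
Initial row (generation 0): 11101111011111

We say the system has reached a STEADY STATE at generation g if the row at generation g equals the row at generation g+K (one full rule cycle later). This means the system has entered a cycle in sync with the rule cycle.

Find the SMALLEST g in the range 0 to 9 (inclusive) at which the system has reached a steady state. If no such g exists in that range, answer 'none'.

Answer: 2

Derivation:
Gen 0: 11101111011111
Gen 1 (rule 218): 11101111011111
Gen 2 (rule 18): 00000000000000
Gen 3 (rule 135): 11111111111111
Gen 4 (rule 218): 11111111111111
Gen 5 (rule 18): 00000000000000
Gen 6 (rule 135): 11111111111111
Gen 7 (rule 218): 11111111111111
Gen 8 (rule 18): 00000000000000
Gen 9 (rule 135): 11111111111111
Gen 10 (rule 218): 11111111111111
Gen 11 (rule 18): 00000000000000
Gen 12 (rule 135): 11111111111111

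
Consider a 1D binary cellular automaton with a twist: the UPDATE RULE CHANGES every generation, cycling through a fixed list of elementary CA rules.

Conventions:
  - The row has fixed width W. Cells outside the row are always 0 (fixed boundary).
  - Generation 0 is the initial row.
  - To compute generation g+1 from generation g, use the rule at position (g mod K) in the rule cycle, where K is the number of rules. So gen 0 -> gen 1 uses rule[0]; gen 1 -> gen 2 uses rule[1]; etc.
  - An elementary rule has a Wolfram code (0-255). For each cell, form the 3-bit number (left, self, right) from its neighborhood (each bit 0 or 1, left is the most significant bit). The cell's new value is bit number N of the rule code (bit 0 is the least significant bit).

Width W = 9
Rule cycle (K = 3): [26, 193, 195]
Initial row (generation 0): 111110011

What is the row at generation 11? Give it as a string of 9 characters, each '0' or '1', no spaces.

Gen 0: 111110011
Gen 1 (rule 26): 100001110
Gen 2 (rule 193): 001100110
Gen 3 (rule 195): 110101010
Gen 4 (rule 26): 100000001
Gen 5 (rule 193): 001111100
Gen 6 (rule 195): 110111101
Gen 7 (rule 26): 100100000
Gen 8 (rule 193): 000001111
Gen 9 (rule 195): 111110111
Gen 10 (rule 26): 100000100
Gen 11 (rule 193): 001110001

Answer: 001110001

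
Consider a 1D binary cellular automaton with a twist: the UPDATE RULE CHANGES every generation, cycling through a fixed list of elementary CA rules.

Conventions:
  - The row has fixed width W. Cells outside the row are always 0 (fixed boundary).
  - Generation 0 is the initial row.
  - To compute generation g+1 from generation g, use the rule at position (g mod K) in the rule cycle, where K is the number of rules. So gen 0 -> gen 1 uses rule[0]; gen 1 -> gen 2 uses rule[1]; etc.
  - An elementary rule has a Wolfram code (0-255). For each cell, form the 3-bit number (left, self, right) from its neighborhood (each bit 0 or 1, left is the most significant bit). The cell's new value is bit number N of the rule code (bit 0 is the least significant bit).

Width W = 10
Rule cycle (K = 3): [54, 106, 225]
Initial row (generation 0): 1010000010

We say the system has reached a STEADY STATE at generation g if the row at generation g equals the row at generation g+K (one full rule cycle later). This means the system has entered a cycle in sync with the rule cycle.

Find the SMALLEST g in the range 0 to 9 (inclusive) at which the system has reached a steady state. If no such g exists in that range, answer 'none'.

Answer: none

Derivation:
Gen 0: 1010000010
Gen 1 (rule 54): 1111000111
Gen 2 (rule 106): 1001001101
Gen 3 (rule 225): 0000000110
Gen 4 (rule 54): 0000001001
Gen 5 (rule 106): 0000010010
Gen 6 (rule 225): 1111000000
Gen 7 (rule 54): 0000100000
Gen 8 (rule 106): 0001000000
Gen 9 (rule 225): 1100011111
Gen 10 (rule 54): 0010100000
Gen 11 (rule 106): 0101000000
Gen 12 (rule 225): 0010011111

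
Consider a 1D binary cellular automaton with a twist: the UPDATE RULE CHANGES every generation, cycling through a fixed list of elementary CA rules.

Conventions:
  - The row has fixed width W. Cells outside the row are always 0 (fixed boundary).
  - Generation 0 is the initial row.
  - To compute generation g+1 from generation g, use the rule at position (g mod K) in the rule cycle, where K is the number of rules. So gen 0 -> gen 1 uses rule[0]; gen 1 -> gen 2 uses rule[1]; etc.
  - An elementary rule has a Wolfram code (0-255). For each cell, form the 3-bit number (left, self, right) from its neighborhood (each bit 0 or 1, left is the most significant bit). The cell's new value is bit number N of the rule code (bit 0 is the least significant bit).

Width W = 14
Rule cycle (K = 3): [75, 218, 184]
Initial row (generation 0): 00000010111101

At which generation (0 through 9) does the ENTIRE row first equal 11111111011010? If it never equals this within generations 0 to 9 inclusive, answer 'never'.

Gen 0: 00000010111101
Gen 1 (rule 75): 11111100100100
Gen 2 (rule 218): 11111111011010
Gen 3 (rule 184): 11111110110101
Gen 4 (rule 75): 10000010110000
Gen 5 (rule 218): 01000100111000
Gen 6 (rule 184): 00100010110100
Gen 7 (rule 75): 11001100110001
Gen 8 (rule 218): 11111111111010
Gen 9 (rule 184): 11111111110101

Answer: 2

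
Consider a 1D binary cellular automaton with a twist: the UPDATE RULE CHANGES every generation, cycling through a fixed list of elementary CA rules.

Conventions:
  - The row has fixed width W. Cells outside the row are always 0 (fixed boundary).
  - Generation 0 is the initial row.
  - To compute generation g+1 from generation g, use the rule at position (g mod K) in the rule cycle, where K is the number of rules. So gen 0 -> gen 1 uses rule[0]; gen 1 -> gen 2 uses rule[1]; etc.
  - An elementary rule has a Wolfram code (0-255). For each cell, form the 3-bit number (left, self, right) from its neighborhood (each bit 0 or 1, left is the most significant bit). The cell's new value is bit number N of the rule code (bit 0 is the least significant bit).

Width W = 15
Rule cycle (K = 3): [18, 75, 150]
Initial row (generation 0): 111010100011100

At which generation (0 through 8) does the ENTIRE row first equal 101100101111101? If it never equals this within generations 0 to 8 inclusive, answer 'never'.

Gen 0: 111010100011100
Gen 1 (rule 18): 000000010100010
Gen 2 (rule 75): 111111100001100
Gen 3 (rule 150): 011111010010010
Gen 4 (rule 18): 100000001101101
Gen 5 (rule 75): 001111111101100
Gen 6 (rule 150): 010111111000010
Gen 7 (rule 18): 100000000100101
Gen 8 (rule 75): 001111111001000

Answer: never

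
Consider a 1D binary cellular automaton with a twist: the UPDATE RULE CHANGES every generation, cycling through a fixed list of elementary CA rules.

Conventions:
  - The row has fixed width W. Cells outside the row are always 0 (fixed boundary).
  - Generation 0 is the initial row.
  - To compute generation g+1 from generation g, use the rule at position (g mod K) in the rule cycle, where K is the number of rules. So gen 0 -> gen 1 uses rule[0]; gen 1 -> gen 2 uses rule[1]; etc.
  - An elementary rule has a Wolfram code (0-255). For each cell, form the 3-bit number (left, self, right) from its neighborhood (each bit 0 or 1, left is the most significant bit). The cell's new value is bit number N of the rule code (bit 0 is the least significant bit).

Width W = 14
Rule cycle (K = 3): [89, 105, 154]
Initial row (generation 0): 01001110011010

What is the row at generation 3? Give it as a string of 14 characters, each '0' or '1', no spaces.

Gen 0: 01001110011010
Gen 1 (rule 89): 00101011011001
Gen 2 (rule 105): 10010111111000
Gen 3 (rule 154): 01100111110100

Answer: 01100111110100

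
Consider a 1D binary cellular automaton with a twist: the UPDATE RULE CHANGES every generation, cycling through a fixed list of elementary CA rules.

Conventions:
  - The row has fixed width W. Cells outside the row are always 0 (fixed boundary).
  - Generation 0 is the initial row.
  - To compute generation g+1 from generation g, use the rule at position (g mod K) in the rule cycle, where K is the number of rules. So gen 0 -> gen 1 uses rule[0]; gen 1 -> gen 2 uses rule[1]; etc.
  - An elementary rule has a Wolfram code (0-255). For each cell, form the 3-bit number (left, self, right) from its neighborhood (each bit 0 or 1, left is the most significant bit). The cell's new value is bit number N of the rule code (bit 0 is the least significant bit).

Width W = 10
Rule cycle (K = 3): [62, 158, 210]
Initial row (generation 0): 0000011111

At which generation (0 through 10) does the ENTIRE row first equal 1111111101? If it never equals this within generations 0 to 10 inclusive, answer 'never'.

Gen 0: 0000011111
Gen 1 (rule 62): 0000110000
Gen 2 (rule 158): 0001101000
Gen 3 (rule 210): 0010100100
Gen 4 (rule 62): 0111111110
Gen 5 (rule 158): 1111111101
Gen 6 (rule 210): 0111111100
Gen 7 (rule 62): 1100000010
Gen 8 (rule 158): 1010000111
Gen 9 (rule 210): 0001001011
Gen 10 (rule 62): 0011111110

Answer: 5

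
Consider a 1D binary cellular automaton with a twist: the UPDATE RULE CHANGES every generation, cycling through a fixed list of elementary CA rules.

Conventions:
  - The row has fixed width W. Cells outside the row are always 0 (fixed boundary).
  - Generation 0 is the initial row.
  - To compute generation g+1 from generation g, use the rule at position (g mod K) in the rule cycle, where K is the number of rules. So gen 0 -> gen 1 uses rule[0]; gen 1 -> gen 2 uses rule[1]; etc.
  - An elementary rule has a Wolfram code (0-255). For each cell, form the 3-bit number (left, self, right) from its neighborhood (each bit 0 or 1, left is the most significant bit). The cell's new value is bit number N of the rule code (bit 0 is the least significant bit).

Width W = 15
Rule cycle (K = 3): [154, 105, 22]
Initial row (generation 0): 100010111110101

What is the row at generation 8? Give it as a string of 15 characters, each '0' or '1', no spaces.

Gen 0: 100010111110101
Gen 1 (rule 154): 010100111100000
Gen 2 (rule 105): 001000100101111
Gen 3 (rule 22): 011101111100000
Gen 4 (rule 154): 111001111010000
Gen 5 (rule 105): 101001001100111
Gen 6 (rule 22): 101111110011000
Gen 7 (rule 154): 001111101110100
Gen 8 (rule 105): 101000111011001

Answer: 101000111011001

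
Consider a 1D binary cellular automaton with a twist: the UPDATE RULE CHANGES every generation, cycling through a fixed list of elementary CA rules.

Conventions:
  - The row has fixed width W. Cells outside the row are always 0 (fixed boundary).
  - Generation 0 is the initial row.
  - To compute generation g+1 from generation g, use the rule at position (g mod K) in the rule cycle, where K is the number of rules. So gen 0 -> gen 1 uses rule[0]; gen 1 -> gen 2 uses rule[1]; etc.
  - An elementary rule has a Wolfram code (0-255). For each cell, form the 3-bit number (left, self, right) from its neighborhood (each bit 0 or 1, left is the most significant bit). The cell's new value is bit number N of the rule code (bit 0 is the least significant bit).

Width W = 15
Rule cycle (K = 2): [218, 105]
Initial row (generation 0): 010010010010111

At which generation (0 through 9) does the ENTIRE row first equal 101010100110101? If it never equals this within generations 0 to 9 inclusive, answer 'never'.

Gen 0: 010010010010111
Gen 1 (rule 218): 101101101100111
Gen 2 (rule 105): 011111111100101
Gen 3 (rule 218): 111111111111000
Gen 4 (rule 105): 100000000001011
Gen 5 (rule 218): 010000000010011
Gen 6 (rule 105): 000111111000011
Gen 7 (rule 218): 001111111100111
Gen 8 (rule 105): 101000000100101
Gen 9 (rule 218): 000100001011000

Answer: never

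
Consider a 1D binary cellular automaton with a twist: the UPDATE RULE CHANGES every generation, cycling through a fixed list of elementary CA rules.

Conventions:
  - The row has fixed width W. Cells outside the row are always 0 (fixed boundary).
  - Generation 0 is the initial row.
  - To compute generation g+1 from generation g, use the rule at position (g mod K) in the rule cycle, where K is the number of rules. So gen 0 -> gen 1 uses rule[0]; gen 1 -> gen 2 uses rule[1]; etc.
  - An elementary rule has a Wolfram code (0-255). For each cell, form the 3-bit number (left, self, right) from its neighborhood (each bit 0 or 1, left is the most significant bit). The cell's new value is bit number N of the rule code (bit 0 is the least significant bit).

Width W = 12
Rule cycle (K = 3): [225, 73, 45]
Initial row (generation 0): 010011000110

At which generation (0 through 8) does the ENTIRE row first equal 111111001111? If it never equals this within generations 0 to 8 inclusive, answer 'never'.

Answer: never

Derivation:
Gen 0: 010011000110
Gen 1 (rule 225): 000001010010
Gen 2 (rule 73): 111100000000
Gen 3 (rule 45): 100001111111
Gen 4 (rule 225): 001100111111
Gen 5 (rule 73): 101100100001
Gen 6 (rule 45): 111000101101
Gen 7 (rule 225): 011010010110
Gen 8 (rule 73): 011000000110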